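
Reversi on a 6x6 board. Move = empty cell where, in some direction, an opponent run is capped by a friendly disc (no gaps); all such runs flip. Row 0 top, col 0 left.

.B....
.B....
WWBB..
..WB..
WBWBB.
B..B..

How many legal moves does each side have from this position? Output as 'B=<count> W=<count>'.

-- B to move --
(1,0): flips 2 -> legal
(1,2): no bracket -> illegal
(3,0): flips 1 -> legal
(3,1): flips 3 -> legal
(5,1): flips 1 -> legal
(5,2): flips 2 -> legal
B mobility = 5
-- W to move --
(0,0): no bracket -> illegal
(0,2): flips 1 -> legal
(1,0): no bracket -> illegal
(1,2): flips 1 -> legal
(1,3): no bracket -> illegal
(1,4): flips 1 -> legal
(2,4): flips 3 -> legal
(3,0): no bracket -> illegal
(3,1): no bracket -> illegal
(3,4): flips 1 -> legal
(3,5): no bracket -> illegal
(4,5): flips 2 -> legal
(5,1): no bracket -> illegal
(5,2): no bracket -> illegal
(5,4): flips 1 -> legal
(5,5): no bracket -> illegal
W mobility = 7

Answer: B=5 W=7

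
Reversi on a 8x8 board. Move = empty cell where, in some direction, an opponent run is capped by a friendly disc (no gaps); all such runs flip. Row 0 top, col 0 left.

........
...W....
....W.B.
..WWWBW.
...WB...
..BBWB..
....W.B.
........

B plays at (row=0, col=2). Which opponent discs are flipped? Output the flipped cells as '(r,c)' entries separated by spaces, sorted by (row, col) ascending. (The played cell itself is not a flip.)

Dir NW: edge -> no flip
Dir N: edge -> no flip
Dir NE: edge -> no flip
Dir W: first cell '.' (not opp) -> no flip
Dir E: first cell '.' (not opp) -> no flip
Dir SW: first cell '.' (not opp) -> no flip
Dir S: first cell '.' (not opp) -> no flip
Dir SE: opp run (1,3) (2,4) capped by B -> flip

Answer: (1,3) (2,4)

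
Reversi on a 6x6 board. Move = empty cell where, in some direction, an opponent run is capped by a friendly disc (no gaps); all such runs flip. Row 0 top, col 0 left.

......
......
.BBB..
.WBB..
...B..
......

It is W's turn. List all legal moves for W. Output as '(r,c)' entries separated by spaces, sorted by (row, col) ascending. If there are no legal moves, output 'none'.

Answer: (1,1) (1,3) (3,4)

Derivation:
(1,0): no bracket -> illegal
(1,1): flips 1 -> legal
(1,2): no bracket -> illegal
(1,3): flips 1 -> legal
(1,4): no bracket -> illegal
(2,0): no bracket -> illegal
(2,4): no bracket -> illegal
(3,0): no bracket -> illegal
(3,4): flips 2 -> legal
(4,1): no bracket -> illegal
(4,2): no bracket -> illegal
(4,4): no bracket -> illegal
(5,2): no bracket -> illegal
(5,3): no bracket -> illegal
(5,4): no bracket -> illegal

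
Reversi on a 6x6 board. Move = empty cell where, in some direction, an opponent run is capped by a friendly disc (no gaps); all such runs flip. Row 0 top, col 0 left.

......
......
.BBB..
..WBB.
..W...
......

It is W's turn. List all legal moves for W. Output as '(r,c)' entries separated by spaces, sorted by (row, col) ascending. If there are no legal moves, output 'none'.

(1,0): flips 1 -> legal
(1,1): no bracket -> illegal
(1,2): flips 1 -> legal
(1,3): no bracket -> illegal
(1,4): flips 1 -> legal
(2,0): no bracket -> illegal
(2,4): flips 1 -> legal
(2,5): no bracket -> illegal
(3,0): no bracket -> illegal
(3,1): no bracket -> illegal
(3,5): flips 2 -> legal
(4,3): no bracket -> illegal
(4,4): no bracket -> illegal
(4,5): no bracket -> illegal

Answer: (1,0) (1,2) (1,4) (2,4) (3,5)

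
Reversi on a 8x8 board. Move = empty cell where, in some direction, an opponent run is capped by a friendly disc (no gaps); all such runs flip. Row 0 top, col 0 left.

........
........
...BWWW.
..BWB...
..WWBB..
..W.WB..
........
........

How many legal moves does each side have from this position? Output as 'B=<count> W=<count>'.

Answer: B=11 W=9

Derivation:
-- B to move --
(1,3): no bracket -> illegal
(1,4): flips 1 -> legal
(1,5): no bracket -> illegal
(1,6): flips 1 -> legal
(1,7): no bracket -> illegal
(2,2): flips 1 -> legal
(2,7): flips 3 -> legal
(3,1): no bracket -> illegal
(3,5): no bracket -> illegal
(3,6): no bracket -> illegal
(3,7): no bracket -> illegal
(4,1): flips 2 -> legal
(5,1): no bracket -> illegal
(5,3): flips 3 -> legal
(6,1): flips 2 -> legal
(6,2): flips 2 -> legal
(6,3): flips 1 -> legal
(6,4): flips 1 -> legal
(6,5): flips 2 -> legal
B mobility = 11
-- W to move --
(1,2): no bracket -> illegal
(1,3): flips 1 -> legal
(1,4): no bracket -> illegal
(2,1): flips 1 -> legal
(2,2): flips 2 -> legal
(3,1): flips 1 -> legal
(3,5): flips 1 -> legal
(3,6): flips 1 -> legal
(4,1): no bracket -> illegal
(4,6): flips 2 -> legal
(5,3): no bracket -> illegal
(5,6): flips 1 -> legal
(6,4): no bracket -> illegal
(6,5): no bracket -> illegal
(6,6): flips 2 -> legal
W mobility = 9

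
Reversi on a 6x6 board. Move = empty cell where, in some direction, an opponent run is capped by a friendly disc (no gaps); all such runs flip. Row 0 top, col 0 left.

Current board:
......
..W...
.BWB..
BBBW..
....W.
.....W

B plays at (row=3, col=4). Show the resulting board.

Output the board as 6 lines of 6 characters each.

Answer: ......
..W...
.BWB..
BBBBB.
....W.
.....W

Derivation:
Place B at (3,4); scan 8 dirs for brackets.
Dir NW: first cell 'B' (not opp) -> no flip
Dir N: first cell '.' (not opp) -> no flip
Dir NE: first cell '.' (not opp) -> no flip
Dir W: opp run (3,3) capped by B -> flip
Dir E: first cell '.' (not opp) -> no flip
Dir SW: first cell '.' (not opp) -> no flip
Dir S: opp run (4,4), next='.' -> no flip
Dir SE: first cell '.' (not opp) -> no flip
All flips: (3,3)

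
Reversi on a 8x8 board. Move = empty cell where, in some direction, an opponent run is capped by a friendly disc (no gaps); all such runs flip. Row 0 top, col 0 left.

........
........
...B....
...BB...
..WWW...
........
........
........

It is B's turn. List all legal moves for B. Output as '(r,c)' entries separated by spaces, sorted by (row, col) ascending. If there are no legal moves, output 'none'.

(3,1): no bracket -> illegal
(3,2): no bracket -> illegal
(3,5): no bracket -> illegal
(4,1): no bracket -> illegal
(4,5): no bracket -> illegal
(5,1): flips 1 -> legal
(5,2): flips 1 -> legal
(5,3): flips 1 -> legal
(5,4): flips 1 -> legal
(5,5): flips 1 -> legal

Answer: (5,1) (5,2) (5,3) (5,4) (5,5)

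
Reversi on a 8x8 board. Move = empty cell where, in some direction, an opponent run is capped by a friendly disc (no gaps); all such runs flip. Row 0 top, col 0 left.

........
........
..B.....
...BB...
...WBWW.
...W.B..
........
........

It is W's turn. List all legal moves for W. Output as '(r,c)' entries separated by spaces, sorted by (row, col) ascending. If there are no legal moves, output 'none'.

Answer: (2,3) (2,5) (3,5) (6,4) (6,5)

Derivation:
(1,1): no bracket -> illegal
(1,2): no bracket -> illegal
(1,3): no bracket -> illegal
(2,1): no bracket -> illegal
(2,3): flips 2 -> legal
(2,4): no bracket -> illegal
(2,5): flips 1 -> legal
(3,1): no bracket -> illegal
(3,2): no bracket -> illegal
(3,5): flips 1 -> legal
(4,2): no bracket -> illegal
(5,4): no bracket -> illegal
(5,6): no bracket -> illegal
(6,4): flips 1 -> legal
(6,5): flips 1 -> legal
(6,6): no bracket -> illegal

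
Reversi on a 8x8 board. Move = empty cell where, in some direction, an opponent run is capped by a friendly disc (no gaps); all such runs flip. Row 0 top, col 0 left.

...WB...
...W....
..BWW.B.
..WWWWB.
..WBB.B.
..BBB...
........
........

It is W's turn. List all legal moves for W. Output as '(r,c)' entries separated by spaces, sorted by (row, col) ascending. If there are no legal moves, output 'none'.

Answer: (0,5) (1,1) (1,2) (1,7) (2,1) (3,1) (3,7) (4,5) (5,5) (5,7) (6,1) (6,2) (6,3) (6,4) (6,5)

Derivation:
(0,5): flips 1 -> legal
(1,1): flips 1 -> legal
(1,2): flips 1 -> legal
(1,4): no bracket -> illegal
(1,5): no bracket -> illegal
(1,6): no bracket -> illegal
(1,7): flips 1 -> legal
(2,1): flips 1 -> legal
(2,5): no bracket -> illegal
(2,7): no bracket -> illegal
(3,1): flips 1 -> legal
(3,7): flips 1 -> legal
(4,1): no bracket -> illegal
(4,5): flips 2 -> legal
(4,7): no bracket -> illegal
(5,1): no bracket -> illegal
(5,5): flips 1 -> legal
(5,6): no bracket -> illegal
(5,7): flips 1 -> legal
(6,1): flips 2 -> legal
(6,2): flips 3 -> legal
(6,3): flips 2 -> legal
(6,4): flips 3 -> legal
(6,5): flips 2 -> legal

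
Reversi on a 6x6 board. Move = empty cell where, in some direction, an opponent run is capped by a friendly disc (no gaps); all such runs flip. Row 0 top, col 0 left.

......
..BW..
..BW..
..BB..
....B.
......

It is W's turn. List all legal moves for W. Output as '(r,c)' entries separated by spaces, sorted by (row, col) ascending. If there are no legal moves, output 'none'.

(0,1): flips 1 -> legal
(0,2): no bracket -> illegal
(0,3): no bracket -> illegal
(1,1): flips 1 -> legal
(2,1): flips 1 -> legal
(2,4): no bracket -> illegal
(3,1): flips 1 -> legal
(3,4): no bracket -> illegal
(3,5): no bracket -> illegal
(4,1): flips 1 -> legal
(4,2): no bracket -> illegal
(4,3): flips 1 -> legal
(4,5): no bracket -> illegal
(5,3): no bracket -> illegal
(5,4): no bracket -> illegal
(5,5): no bracket -> illegal

Answer: (0,1) (1,1) (2,1) (3,1) (4,1) (4,3)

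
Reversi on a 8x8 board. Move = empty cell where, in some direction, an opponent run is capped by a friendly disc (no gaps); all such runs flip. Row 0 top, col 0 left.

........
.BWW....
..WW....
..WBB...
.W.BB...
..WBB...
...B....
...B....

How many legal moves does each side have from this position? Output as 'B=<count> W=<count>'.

-- B to move --
(0,1): flips 2 -> legal
(0,2): no bracket -> illegal
(0,3): flips 2 -> legal
(0,4): no bracket -> illegal
(1,4): flips 2 -> legal
(2,1): flips 1 -> legal
(2,4): no bracket -> illegal
(3,0): flips 2 -> legal
(3,1): flips 1 -> legal
(4,0): no bracket -> illegal
(4,2): no bracket -> illegal
(5,0): no bracket -> illegal
(5,1): flips 1 -> legal
(6,1): flips 1 -> legal
(6,2): no bracket -> illegal
B mobility = 8
-- W to move --
(0,0): flips 1 -> legal
(0,1): no bracket -> illegal
(0,2): no bracket -> illegal
(1,0): flips 1 -> legal
(2,0): no bracket -> illegal
(2,1): no bracket -> illegal
(2,4): no bracket -> illegal
(2,5): flips 2 -> legal
(3,5): flips 2 -> legal
(4,2): no bracket -> illegal
(4,5): flips 1 -> legal
(5,5): flips 4 -> legal
(6,2): no bracket -> illegal
(6,4): no bracket -> illegal
(6,5): flips 2 -> legal
(7,2): no bracket -> illegal
(7,4): flips 1 -> legal
W mobility = 8

Answer: B=8 W=8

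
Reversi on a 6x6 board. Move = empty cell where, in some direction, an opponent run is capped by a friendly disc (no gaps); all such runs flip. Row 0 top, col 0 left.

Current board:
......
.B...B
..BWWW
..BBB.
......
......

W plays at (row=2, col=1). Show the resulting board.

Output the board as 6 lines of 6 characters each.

Place W at (2,1); scan 8 dirs for brackets.
Dir NW: first cell '.' (not opp) -> no flip
Dir N: opp run (1,1), next='.' -> no flip
Dir NE: first cell '.' (not opp) -> no flip
Dir W: first cell '.' (not opp) -> no flip
Dir E: opp run (2,2) capped by W -> flip
Dir SW: first cell '.' (not opp) -> no flip
Dir S: first cell '.' (not opp) -> no flip
Dir SE: opp run (3,2), next='.' -> no flip
All flips: (2,2)

Answer: ......
.B...B
.WWWWW
..BBB.
......
......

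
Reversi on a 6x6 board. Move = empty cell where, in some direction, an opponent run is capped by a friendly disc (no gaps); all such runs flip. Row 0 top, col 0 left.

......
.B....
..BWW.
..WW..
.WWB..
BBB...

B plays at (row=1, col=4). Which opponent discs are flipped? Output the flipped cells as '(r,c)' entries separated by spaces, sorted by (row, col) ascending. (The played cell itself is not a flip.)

Dir NW: first cell '.' (not opp) -> no flip
Dir N: first cell '.' (not opp) -> no flip
Dir NE: first cell '.' (not opp) -> no flip
Dir W: first cell '.' (not opp) -> no flip
Dir E: first cell '.' (not opp) -> no flip
Dir SW: opp run (2,3) (3,2) (4,1) capped by B -> flip
Dir S: opp run (2,4), next='.' -> no flip
Dir SE: first cell '.' (not opp) -> no flip

Answer: (2,3) (3,2) (4,1)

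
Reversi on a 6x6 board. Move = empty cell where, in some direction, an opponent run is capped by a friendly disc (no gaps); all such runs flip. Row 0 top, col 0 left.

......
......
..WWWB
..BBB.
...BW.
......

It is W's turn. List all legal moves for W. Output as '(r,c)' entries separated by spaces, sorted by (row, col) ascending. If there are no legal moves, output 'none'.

Answer: (4,1) (4,2) (4,5) (5,3)

Derivation:
(1,4): no bracket -> illegal
(1,5): no bracket -> illegal
(2,1): no bracket -> illegal
(3,1): no bracket -> illegal
(3,5): no bracket -> illegal
(4,1): flips 1 -> legal
(4,2): flips 3 -> legal
(4,5): flips 1 -> legal
(5,2): no bracket -> illegal
(5,3): flips 2 -> legal
(5,4): no bracket -> illegal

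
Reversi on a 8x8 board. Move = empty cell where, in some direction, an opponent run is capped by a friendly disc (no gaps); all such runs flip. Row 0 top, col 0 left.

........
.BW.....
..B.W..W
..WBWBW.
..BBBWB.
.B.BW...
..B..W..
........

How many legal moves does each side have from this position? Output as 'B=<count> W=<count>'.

Answer: B=12 W=8

Derivation:
-- B to move --
(0,1): no bracket -> illegal
(0,2): flips 1 -> legal
(0,3): no bracket -> illegal
(1,3): flips 2 -> legal
(1,4): flips 2 -> legal
(1,5): flips 1 -> legal
(1,6): no bracket -> illegal
(1,7): no bracket -> illegal
(2,1): flips 1 -> legal
(2,3): no bracket -> illegal
(2,5): flips 1 -> legal
(2,6): flips 1 -> legal
(3,1): flips 1 -> legal
(3,7): flips 1 -> legal
(4,1): no bracket -> illegal
(4,7): no bracket -> illegal
(5,5): flips 2 -> legal
(5,6): no bracket -> illegal
(6,3): no bracket -> illegal
(6,4): flips 1 -> legal
(6,6): no bracket -> illegal
(7,4): no bracket -> illegal
(7,5): no bracket -> illegal
(7,6): flips 2 -> legal
B mobility = 12
-- W to move --
(0,0): no bracket -> illegal
(0,1): no bracket -> illegal
(0,2): no bracket -> illegal
(1,0): flips 1 -> legal
(1,3): no bracket -> illegal
(2,0): no bracket -> illegal
(2,1): no bracket -> illegal
(2,3): no bracket -> illegal
(2,5): flips 1 -> legal
(2,6): no bracket -> illegal
(3,1): no bracket -> illegal
(3,7): no bracket -> illegal
(4,0): no bracket -> illegal
(4,1): flips 3 -> legal
(4,7): flips 1 -> legal
(5,0): no bracket -> illegal
(5,2): flips 3 -> legal
(5,5): no bracket -> illegal
(5,6): flips 1 -> legal
(5,7): flips 2 -> legal
(6,0): flips 3 -> legal
(6,1): no bracket -> illegal
(6,3): no bracket -> illegal
(6,4): no bracket -> illegal
(7,1): no bracket -> illegal
(7,2): no bracket -> illegal
(7,3): no bracket -> illegal
W mobility = 8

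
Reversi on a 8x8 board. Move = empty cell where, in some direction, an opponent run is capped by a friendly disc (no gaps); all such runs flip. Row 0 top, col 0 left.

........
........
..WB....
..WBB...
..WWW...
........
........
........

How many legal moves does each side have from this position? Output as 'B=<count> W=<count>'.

-- B to move --
(1,1): flips 1 -> legal
(1,2): no bracket -> illegal
(1,3): no bracket -> illegal
(2,1): flips 1 -> legal
(3,1): flips 1 -> legal
(3,5): no bracket -> illegal
(4,1): flips 1 -> legal
(4,5): no bracket -> illegal
(5,1): flips 1 -> legal
(5,2): flips 1 -> legal
(5,3): flips 1 -> legal
(5,4): flips 1 -> legal
(5,5): flips 1 -> legal
B mobility = 9
-- W to move --
(1,2): no bracket -> illegal
(1,3): flips 2 -> legal
(1,4): flips 1 -> legal
(2,4): flips 3 -> legal
(2,5): flips 1 -> legal
(3,5): flips 2 -> legal
(4,5): no bracket -> illegal
W mobility = 5

Answer: B=9 W=5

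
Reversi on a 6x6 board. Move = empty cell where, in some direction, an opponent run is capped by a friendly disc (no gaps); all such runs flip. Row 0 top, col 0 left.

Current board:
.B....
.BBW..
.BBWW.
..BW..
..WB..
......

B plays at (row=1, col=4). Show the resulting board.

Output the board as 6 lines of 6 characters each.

Answer: .B....
.BBBB.
.BBBW.
..BW..
..WB..
......

Derivation:
Place B at (1,4); scan 8 dirs for brackets.
Dir NW: first cell '.' (not opp) -> no flip
Dir N: first cell '.' (not opp) -> no flip
Dir NE: first cell '.' (not opp) -> no flip
Dir W: opp run (1,3) capped by B -> flip
Dir E: first cell '.' (not opp) -> no flip
Dir SW: opp run (2,3) capped by B -> flip
Dir S: opp run (2,4), next='.' -> no flip
Dir SE: first cell '.' (not opp) -> no flip
All flips: (1,3) (2,3)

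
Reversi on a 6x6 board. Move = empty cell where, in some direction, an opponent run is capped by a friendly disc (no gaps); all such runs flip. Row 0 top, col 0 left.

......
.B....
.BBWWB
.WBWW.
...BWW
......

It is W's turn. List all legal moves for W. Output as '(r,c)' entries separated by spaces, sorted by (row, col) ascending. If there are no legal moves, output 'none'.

Answer: (0,0) (0,1) (1,3) (2,0) (4,1) (4,2) (5,2) (5,3)

Derivation:
(0,0): flips 2 -> legal
(0,1): flips 2 -> legal
(0,2): no bracket -> illegal
(1,0): no bracket -> illegal
(1,2): no bracket -> illegal
(1,3): flips 1 -> legal
(1,4): no bracket -> illegal
(1,5): no bracket -> illegal
(2,0): flips 2 -> legal
(3,0): no bracket -> illegal
(3,5): no bracket -> illegal
(4,1): flips 1 -> legal
(4,2): flips 1 -> legal
(5,2): flips 1 -> legal
(5,3): flips 1 -> legal
(5,4): no bracket -> illegal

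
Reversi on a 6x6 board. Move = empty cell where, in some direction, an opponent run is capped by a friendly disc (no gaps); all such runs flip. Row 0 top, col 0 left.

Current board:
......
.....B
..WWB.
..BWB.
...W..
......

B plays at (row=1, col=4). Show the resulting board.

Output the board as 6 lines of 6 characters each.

Answer: ......
....BB
..WBB.
..BWB.
...W..
......

Derivation:
Place B at (1,4); scan 8 dirs for brackets.
Dir NW: first cell '.' (not opp) -> no flip
Dir N: first cell '.' (not opp) -> no flip
Dir NE: first cell '.' (not opp) -> no flip
Dir W: first cell '.' (not opp) -> no flip
Dir E: first cell 'B' (not opp) -> no flip
Dir SW: opp run (2,3) capped by B -> flip
Dir S: first cell 'B' (not opp) -> no flip
Dir SE: first cell '.' (not opp) -> no flip
All flips: (2,3)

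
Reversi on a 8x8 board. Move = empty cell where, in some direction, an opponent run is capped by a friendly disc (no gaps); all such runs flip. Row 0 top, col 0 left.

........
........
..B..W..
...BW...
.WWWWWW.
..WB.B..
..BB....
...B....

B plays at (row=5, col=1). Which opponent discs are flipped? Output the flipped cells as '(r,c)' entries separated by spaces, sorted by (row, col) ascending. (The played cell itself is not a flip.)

Answer: (4,2) (5,2)

Derivation:
Dir NW: first cell '.' (not opp) -> no flip
Dir N: opp run (4,1), next='.' -> no flip
Dir NE: opp run (4,2) capped by B -> flip
Dir W: first cell '.' (not opp) -> no flip
Dir E: opp run (5,2) capped by B -> flip
Dir SW: first cell '.' (not opp) -> no flip
Dir S: first cell '.' (not opp) -> no flip
Dir SE: first cell 'B' (not opp) -> no flip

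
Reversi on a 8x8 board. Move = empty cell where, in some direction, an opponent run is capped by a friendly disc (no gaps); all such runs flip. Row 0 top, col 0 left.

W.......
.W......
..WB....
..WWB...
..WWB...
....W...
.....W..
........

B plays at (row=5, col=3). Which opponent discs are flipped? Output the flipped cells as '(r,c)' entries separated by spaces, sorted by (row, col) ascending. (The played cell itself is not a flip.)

Dir NW: opp run (4,2), next='.' -> no flip
Dir N: opp run (4,3) (3,3) capped by B -> flip
Dir NE: first cell 'B' (not opp) -> no flip
Dir W: first cell '.' (not opp) -> no flip
Dir E: opp run (5,4), next='.' -> no flip
Dir SW: first cell '.' (not opp) -> no flip
Dir S: first cell '.' (not opp) -> no flip
Dir SE: first cell '.' (not opp) -> no flip

Answer: (3,3) (4,3)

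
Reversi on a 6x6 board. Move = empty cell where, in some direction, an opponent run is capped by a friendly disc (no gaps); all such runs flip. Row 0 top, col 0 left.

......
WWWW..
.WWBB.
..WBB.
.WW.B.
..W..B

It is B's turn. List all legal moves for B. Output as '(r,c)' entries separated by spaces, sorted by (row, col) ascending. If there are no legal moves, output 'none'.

(0,0): flips 2 -> legal
(0,1): flips 1 -> legal
(0,2): flips 1 -> legal
(0,3): flips 1 -> legal
(0,4): no bracket -> illegal
(1,4): no bracket -> illegal
(2,0): flips 2 -> legal
(3,0): no bracket -> illegal
(3,1): flips 1 -> legal
(4,0): no bracket -> illegal
(4,3): no bracket -> illegal
(5,0): flips 2 -> legal
(5,1): flips 1 -> legal
(5,3): no bracket -> illegal

Answer: (0,0) (0,1) (0,2) (0,3) (2,0) (3,1) (5,0) (5,1)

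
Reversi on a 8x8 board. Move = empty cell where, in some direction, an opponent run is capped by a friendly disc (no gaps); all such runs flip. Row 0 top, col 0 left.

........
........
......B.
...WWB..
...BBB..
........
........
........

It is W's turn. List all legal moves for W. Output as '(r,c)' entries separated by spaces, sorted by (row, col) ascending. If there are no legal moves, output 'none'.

Answer: (3,6) (5,2) (5,3) (5,4) (5,5) (5,6)

Derivation:
(1,5): no bracket -> illegal
(1,6): no bracket -> illegal
(1,7): no bracket -> illegal
(2,4): no bracket -> illegal
(2,5): no bracket -> illegal
(2,7): no bracket -> illegal
(3,2): no bracket -> illegal
(3,6): flips 1 -> legal
(3,7): no bracket -> illegal
(4,2): no bracket -> illegal
(4,6): no bracket -> illegal
(5,2): flips 1 -> legal
(5,3): flips 1 -> legal
(5,4): flips 1 -> legal
(5,5): flips 1 -> legal
(5,6): flips 1 -> legal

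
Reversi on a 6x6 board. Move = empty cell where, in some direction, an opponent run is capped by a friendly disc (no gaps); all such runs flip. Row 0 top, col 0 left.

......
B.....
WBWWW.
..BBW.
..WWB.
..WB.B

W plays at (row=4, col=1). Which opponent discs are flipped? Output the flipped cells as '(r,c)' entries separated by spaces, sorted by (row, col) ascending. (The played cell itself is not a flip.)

Dir NW: first cell '.' (not opp) -> no flip
Dir N: first cell '.' (not opp) -> no flip
Dir NE: opp run (3,2) capped by W -> flip
Dir W: first cell '.' (not opp) -> no flip
Dir E: first cell 'W' (not opp) -> no flip
Dir SW: first cell '.' (not opp) -> no flip
Dir S: first cell '.' (not opp) -> no flip
Dir SE: first cell 'W' (not opp) -> no flip

Answer: (3,2)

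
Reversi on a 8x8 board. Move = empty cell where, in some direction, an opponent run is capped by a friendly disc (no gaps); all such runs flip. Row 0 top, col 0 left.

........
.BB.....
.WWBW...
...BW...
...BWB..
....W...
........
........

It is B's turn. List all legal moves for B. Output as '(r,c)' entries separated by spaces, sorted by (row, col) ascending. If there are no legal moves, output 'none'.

(1,0): no bracket -> illegal
(1,3): no bracket -> illegal
(1,4): no bracket -> illegal
(1,5): flips 1 -> legal
(2,0): flips 2 -> legal
(2,5): flips 2 -> legal
(3,0): flips 1 -> legal
(3,1): flips 1 -> legal
(3,2): flips 1 -> legal
(3,5): flips 1 -> legal
(5,3): no bracket -> illegal
(5,5): flips 1 -> legal
(6,3): flips 1 -> legal
(6,4): no bracket -> illegal
(6,5): flips 1 -> legal

Answer: (1,5) (2,0) (2,5) (3,0) (3,1) (3,2) (3,5) (5,5) (6,3) (6,5)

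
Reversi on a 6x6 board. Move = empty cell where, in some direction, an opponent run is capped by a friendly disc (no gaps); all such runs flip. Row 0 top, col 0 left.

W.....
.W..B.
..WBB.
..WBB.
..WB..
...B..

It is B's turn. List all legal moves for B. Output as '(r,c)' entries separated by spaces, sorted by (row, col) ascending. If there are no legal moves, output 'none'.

Answer: (2,1) (3,1) (4,1) (5,1)

Derivation:
(0,1): no bracket -> illegal
(0,2): no bracket -> illegal
(1,0): no bracket -> illegal
(1,2): no bracket -> illegal
(1,3): no bracket -> illegal
(2,0): no bracket -> illegal
(2,1): flips 2 -> legal
(3,1): flips 2 -> legal
(4,1): flips 2 -> legal
(5,1): flips 1 -> legal
(5,2): no bracket -> illegal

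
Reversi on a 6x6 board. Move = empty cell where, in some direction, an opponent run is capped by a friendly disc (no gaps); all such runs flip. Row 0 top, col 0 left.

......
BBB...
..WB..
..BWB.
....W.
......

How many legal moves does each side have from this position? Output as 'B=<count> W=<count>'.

-- B to move --
(1,3): no bracket -> illegal
(2,1): flips 1 -> legal
(2,4): no bracket -> illegal
(3,1): no bracket -> illegal
(3,5): no bracket -> illegal
(4,2): no bracket -> illegal
(4,3): flips 1 -> legal
(4,5): no bracket -> illegal
(5,3): no bracket -> illegal
(5,4): flips 1 -> legal
(5,5): flips 3 -> legal
B mobility = 4
-- W to move --
(0,0): flips 1 -> legal
(0,1): no bracket -> illegal
(0,2): flips 1 -> legal
(0,3): no bracket -> illegal
(1,3): flips 1 -> legal
(1,4): no bracket -> illegal
(2,0): no bracket -> illegal
(2,1): no bracket -> illegal
(2,4): flips 2 -> legal
(2,5): no bracket -> illegal
(3,1): flips 1 -> legal
(3,5): flips 1 -> legal
(4,1): no bracket -> illegal
(4,2): flips 1 -> legal
(4,3): no bracket -> illegal
(4,5): no bracket -> illegal
W mobility = 7

Answer: B=4 W=7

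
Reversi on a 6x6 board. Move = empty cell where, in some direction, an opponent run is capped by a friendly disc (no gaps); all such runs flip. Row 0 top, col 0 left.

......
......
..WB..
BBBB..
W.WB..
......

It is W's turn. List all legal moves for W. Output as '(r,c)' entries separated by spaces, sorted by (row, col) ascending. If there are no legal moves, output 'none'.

Answer: (2,0) (2,4) (4,4)

Derivation:
(1,2): no bracket -> illegal
(1,3): no bracket -> illegal
(1,4): no bracket -> illegal
(2,0): flips 2 -> legal
(2,1): no bracket -> illegal
(2,4): flips 2 -> legal
(3,4): no bracket -> illegal
(4,1): no bracket -> illegal
(4,4): flips 2 -> legal
(5,2): no bracket -> illegal
(5,3): no bracket -> illegal
(5,4): no bracket -> illegal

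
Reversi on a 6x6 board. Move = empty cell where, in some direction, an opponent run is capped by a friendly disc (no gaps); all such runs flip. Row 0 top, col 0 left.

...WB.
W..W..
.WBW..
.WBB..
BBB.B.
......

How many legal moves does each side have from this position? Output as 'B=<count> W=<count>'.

-- B to move --
(0,0): no bracket -> illegal
(0,1): no bracket -> illegal
(0,2): flips 1 -> legal
(1,1): flips 2 -> legal
(1,2): no bracket -> illegal
(1,4): flips 1 -> legal
(2,0): flips 2 -> legal
(2,4): flips 1 -> legal
(3,0): flips 1 -> legal
(3,4): no bracket -> illegal
B mobility = 6
-- W to move --
(0,5): flips 1 -> legal
(1,1): no bracket -> illegal
(1,2): no bracket -> illegal
(1,4): no bracket -> illegal
(1,5): no bracket -> illegal
(2,4): no bracket -> illegal
(3,0): no bracket -> illegal
(3,4): flips 2 -> legal
(3,5): no bracket -> illegal
(4,3): flips 2 -> legal
(4,5): no bracket -> illegal
(5,0): flips 2 -> legal
(5,1): flips 1 -> legal
(5,2): no bracket -> illegal
(5,3): flips 1 -> legal
(5,4): no bracket -> illegal
(5,5): no bracket -> illegal
W mobility = 6

Answer: B=6 W=6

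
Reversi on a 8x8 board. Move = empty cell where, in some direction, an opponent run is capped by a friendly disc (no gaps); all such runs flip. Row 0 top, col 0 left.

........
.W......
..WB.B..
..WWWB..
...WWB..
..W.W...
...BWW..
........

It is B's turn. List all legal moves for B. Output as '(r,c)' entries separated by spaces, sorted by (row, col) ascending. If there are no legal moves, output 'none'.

(0,0): no bracket -> illegal
(0,1): no bracket -> illegal
(0,2): no bracket -> illegal
(1,0): no bracket -> illegal
(1,2): no bracket -> illegal
(1,3): no bracket -> illegal
(2,0): no bracket -> illegal
(2,1): flips 1 -> legal
(2,4): no bracket -> illegal
(3,1): flips 3 -> legal
(4,1): flips 2 -> legal
(4,2): flips 2 -> legal
(5,1): no bracket -> illegal
(5,3): flips 3 -> legal
(5,5): no bracket -> illegal
(5,6): no bracket -> illegal
(6,1): flips 3 -> legal
(6,2): no bracket -> illegal
(6,6): flips 2 -> legal
(7,3): no bracket -> illegal
(7,4): no bracket -> illegal
(7,5): no bracket -> illegal
(7,6): no bracket -> illegal

Answer: (2,1) (3,1) (4,1) (4,2) (5,3) (6,1) (6,6)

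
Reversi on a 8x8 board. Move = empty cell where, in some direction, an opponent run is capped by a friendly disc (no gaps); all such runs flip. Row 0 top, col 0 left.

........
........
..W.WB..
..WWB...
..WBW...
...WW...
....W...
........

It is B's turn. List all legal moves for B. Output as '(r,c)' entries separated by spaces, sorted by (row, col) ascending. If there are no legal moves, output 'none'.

(1,1): no bracket -> illegal
(1,2): no bracket -> illegal
(1,3): no bracket -> illegal
(1,4): flips 1 -> legal
(1,5): no bracket -> illegal
(2,1): flips 1 -> legal
(2,3): flips 2 -> legal
(3,1): flips 2 -> legal
(3,5): no bracket -> illegal
(4,1): flips 1 -> legal
(4,5): flips 1 -> legal
(5,1): no bracket -> illegal
(5,2): no bracket -> illegal
(5,5): no bracket -> illegal
(6,2): no bracket -> illegal
(6,3): flips 1 -> legal
(6,5): flips 1 -> legal
(7,3): no bracket -> illegal
(7,4): flips 3 -> legal
(7,5): no bracket -> illegal

Answer: (1,4) (2,1) (2,3) (3,1) (4,1) (4,5) (6,3) (6,5) (7,4)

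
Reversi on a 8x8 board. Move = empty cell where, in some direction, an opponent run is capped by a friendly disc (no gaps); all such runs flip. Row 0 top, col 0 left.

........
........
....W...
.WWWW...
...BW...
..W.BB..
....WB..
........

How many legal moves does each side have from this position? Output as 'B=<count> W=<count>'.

Answer: B=10 W=5

Derivation:
-- B to move --
(1,3): no bracket -> illegal
(1,4): flips 3 -> legal
(1,5): no bracket -> illegal
(2,0): no bracket -> illegal
(2,1): flips 1 -> legal
(2,2): flips 2 -> legal
(2,3): flips 1 -> legal
(2,5): flips 1 -> legal
(3,0): no bracket -> illegal
(3,5): no bracket -> illegal
(4,0): no bracket -> illegal
(4,1): no bracket -> illegal
(4,2): no bracket -> illegal
(4,5): flips 1 -> legal
(5,1): no bracket -> illegal
(5,3): no bracket -> illegal
(6,1): flips 1 -> legal
(6,2): no bracket -> illegal
(6,3): flips 1 -> legal
(7,3): flips 1 -> legal
(7,4): flips 1 -> legal
(7,5): no bracket -> illegal
B mobility = 10
-- W to move --
(4,2): flips 1 -> legal
(4,5): no bracket -> illegal
(4,6): flips 1 -> legal
(5,3): flips 1 -> legal
(5,6): no bracket -> illegal
(6,3): no bracket -> illegal
(6,6): flips 2 -> legal
(7,4): no bracket -> illegal
(7,5): no bracket -> illegal
(7,6): flips 3 -> legal
W mobility = 5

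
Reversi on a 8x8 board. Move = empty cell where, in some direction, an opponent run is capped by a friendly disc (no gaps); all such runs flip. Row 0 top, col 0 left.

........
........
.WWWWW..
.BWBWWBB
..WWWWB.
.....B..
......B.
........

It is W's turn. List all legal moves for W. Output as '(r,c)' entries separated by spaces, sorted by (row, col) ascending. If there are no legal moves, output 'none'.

Answer: (2,0) (2,7) (3,0) (4,0) (4,1) (4,7) (5,7) (6,5) (7,7)

Derivation:
(2,0): flips 1 -> legal
(2,6): no bracket -> illegal
(2,7): flips 1 -> legal
(3,0): flips 1 -> legal
(4,0): flips 1 -> legal
(4,1): flips 1 -> legal
(4,7): flips 2 -> legal
(5,4): no bracket -> illegal
(5,6): no bracket -> illegal
(5,7): flips 1 -> legal
(6,4): no bracket -> illegal
(6,5): flips 1 -> legal
(6,7): no bracket -> illegal
(7,5): no bracket -> illegal
(7,6): no bracket -> illegal
(7,7): flips 2 -> legal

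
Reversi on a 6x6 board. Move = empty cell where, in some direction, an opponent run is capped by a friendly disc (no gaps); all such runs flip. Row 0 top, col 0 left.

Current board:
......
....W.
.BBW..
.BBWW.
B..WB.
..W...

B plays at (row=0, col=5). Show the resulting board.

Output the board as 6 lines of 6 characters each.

Answer: .....B
....B.
.BBB..
.BBWW.
B..WB.
..W...

Derivation:
Place B at (0,5); scan 8 dirs for brackets.
Dir NW: edge -> no flip
Dir N: edge -> no flip
Dir NE: edge -> no flip
Dir W: first cell '.' (not opp) -> no flip
Dir E: edge -> no flip
Dir SW: opp run (1,4) (2,3) capped by B -> flip
Dir S: first cell '.' (not opp) -> no flip
Dir SE: edge -> no flip
All flips: (1,4) (2,3)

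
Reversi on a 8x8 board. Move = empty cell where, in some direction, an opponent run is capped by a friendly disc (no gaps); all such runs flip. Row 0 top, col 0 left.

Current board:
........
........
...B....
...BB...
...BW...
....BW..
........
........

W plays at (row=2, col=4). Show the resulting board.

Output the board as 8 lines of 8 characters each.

Answer: ........
........
...BW...
...BW...
...BW...
....BW..
........
........

Derivation:
Place W at (2,4); scan 8 dirs for brackets.
Dir NW: first cell '.' (not opp) -> no flip
Dir N: first cell '.' (not opp) -> no flip
Dir NE: first cell '.' (not opp) -> no flip
Dir W: opp run (2,3), next='.' -> no flip
Dir E: first cell '.' (not opp) -> no flip
Dir SW: opp run (3,3), next='.' -> no flip
Dir S: opp run (3,4) capped by W -> flip
Dir SE: first cell '.' (not opp) -> no flip
All flips: (3,4)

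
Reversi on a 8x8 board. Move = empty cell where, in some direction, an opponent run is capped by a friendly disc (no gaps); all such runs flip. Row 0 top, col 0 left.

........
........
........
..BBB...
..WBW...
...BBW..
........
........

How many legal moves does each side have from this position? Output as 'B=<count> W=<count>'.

Answer: B=8 W=5

Derivation:
-- B to move --
(3,1): flips 1 -> legal
(3,5): flips 1 -> legal
(4,1): flips 1 -> legal
(4,5): flips 1 -> legal
(4,6): no bracket -> illegal
(5,1): flips 1 -> legal
(5,2): flips 1 -> legal
(5,6): flips 1 -> legal
(6,4): no bracket -> illegal
(6,5): no bracket -> illegal
(6,6): flips 2 -> legal
B mobility = 8
-- W to move --
(2,1): no bracket -> illegal
(2,2): flips 2 -> legal
(2,3): no bracket -> illegal
(2,4): flips 2 -> legal
(2,5): no bracket -> illegal
(3,1): no bracket -> illegal
(3,5): no bracket -> illegal
(4,1): no bracket -> illegal
(4,5): no bracket -> illegal
(5,2): flips 2 -> legal
(6,2): flips 1 -> legal
(6,3): no bracket -> illegal
(6,4): flips 2 -> legal
(6,5): no bracket -> illegal
W mobility = 5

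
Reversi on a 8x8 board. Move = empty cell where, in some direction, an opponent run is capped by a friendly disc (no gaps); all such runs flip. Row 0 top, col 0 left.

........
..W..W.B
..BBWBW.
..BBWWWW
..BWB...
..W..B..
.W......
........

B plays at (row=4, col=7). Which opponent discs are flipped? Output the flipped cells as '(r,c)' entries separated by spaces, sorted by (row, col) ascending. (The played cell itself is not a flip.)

Answer: (3,6)

Derivation:
Dir NW: opp run (3,6) capped by B -> flip
Dir N: opp run (3,7), next='.' -> no flip
Dir NE: edge -> no flip
Dir W: first cell '.' (not opp) -> no flip
Dir E: edge -> no flip
Dir SW: first cell '.' (not opp) -> no flip
Dir S: first cell '.' (not opp) -> no flip
Dir SE: edge -> no flip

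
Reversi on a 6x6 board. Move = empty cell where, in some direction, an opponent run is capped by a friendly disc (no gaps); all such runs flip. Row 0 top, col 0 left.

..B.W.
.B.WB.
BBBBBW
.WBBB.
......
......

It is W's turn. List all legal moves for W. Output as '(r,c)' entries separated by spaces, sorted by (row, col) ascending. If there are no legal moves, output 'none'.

Answer: (0,1) (0,3) (1,5) (3,5) (4,3) (4,4)

Derivation:
(0,0): no bracket -> illegal
(0,1): flips 2 -> legal
(0,3): flips 1 -> legal
(0,5): no bracket -> illegal
(1,0): no bracket -> illegal
(1,2): no bracket -> illegal
(1,5): flips 1 -> legal
(3,0): no bracket -> illegal
(3,5): flips 4 -> legal
(4,1): no bracket -> illegal
(4,2): no bracket -> illegal
(4,3): flips 3 -> legal
(4,4): flips 3 -> legal
(4,5): no bracket -> illegal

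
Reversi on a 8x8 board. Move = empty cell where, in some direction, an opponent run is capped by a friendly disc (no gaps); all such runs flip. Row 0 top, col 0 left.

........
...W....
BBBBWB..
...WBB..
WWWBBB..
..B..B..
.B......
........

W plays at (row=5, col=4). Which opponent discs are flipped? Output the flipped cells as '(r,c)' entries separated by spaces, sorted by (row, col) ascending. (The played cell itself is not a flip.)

Dir NW: opp run (4,3), next='.' -> no flip
Dir N: opp run (4,4) (3,4) capped by W -> flip
Dir NE: opp run (4,5), next='.' -> no flip
Dir W: first cell '.' (not opp) -> no flip
Dir E: opp run (5,5), next='.' -> no flip
Dir SW: first cell '.' (not opp) -> no flip
Dir S: first cell '.' (not opp) -> no flip
Dir SE: first cell '.' (not opp) -> no flip

Answer: (3,4) (4,4)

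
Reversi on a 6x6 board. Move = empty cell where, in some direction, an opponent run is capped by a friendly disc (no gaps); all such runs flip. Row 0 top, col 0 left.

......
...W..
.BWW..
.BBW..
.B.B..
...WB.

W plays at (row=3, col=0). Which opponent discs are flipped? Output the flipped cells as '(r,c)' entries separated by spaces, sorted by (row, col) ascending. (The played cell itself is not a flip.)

Answer: (3,1) (3,2)

Derivation:
Dir NW: edge -> no flip
Dir N: first cell '.' (not opp) -> no flip
Dir NE: opp run (2,1), next='.' -> no flip
Dir W: edge -> no flip
Dir E: opp run (3,1) (3,2) capped by W -> flip
Dir SW: edge -> no flip
Dir S: first cell '.' (not opp) -> no flip
Dir SE: opp run (4,1), next='.' -> no flip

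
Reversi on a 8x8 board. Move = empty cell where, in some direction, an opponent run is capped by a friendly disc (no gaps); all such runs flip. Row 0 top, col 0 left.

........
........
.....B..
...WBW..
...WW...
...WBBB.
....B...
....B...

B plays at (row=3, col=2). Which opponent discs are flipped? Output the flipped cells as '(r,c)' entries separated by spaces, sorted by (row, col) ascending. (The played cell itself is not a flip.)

Answer: (3,3) (4,3)

Derivation:
Dir NW: first cell '.' (not opp) -> no flip
Dir N: first cell '.' (not opp) -> no flip
Dir NE: first cell '.' (not opp) -> no flip
Dir W: first cell '.' (not opp) -> no flip
Dir E: opp run (3,3) capped by B -> flip
Dir SW: first cell '.' (not opp) -> no flip
Dir S: first cell '.' (not opp) -> no flip
Dir SE: opp run (4,3) capped by B -> flip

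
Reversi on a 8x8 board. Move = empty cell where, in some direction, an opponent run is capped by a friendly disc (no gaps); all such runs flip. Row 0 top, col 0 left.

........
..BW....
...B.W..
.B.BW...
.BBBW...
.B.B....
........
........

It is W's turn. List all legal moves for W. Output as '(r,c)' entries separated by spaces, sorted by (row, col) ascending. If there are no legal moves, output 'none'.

Answer: (0,1) (1,1) (2,2) (3,2) (4,0) (5,2) (6,2) (6,3)

Derivation:
(0,1): flips 2 -> legal
(0,2): no bracket -> illegal
(0,3): no bracket -> illegal
(1,1): flips 1 -> legal
(1,4): no bracket -> illegal
(2,0): no bracket -> illegal
(2,1): no bracket -> illegal
(2,2): flips 1 -> legal
(2,4): no bracket -> illegal
(3,0): no bracket -> illegal
(3,2): flips 1 -> legal
(4,0): flips 3 -> legal
(5,0): no bracket -> illegal
(5,2): flips 1 -> legal
(5,4): no bracket -> illegal
(6,0): no bracket -> illegal
(6,1): no bracket -> illegal
(6,2): flips 1 -> legal
(6,3): flips 4 -> legal
(6,4): no bracket -> illegal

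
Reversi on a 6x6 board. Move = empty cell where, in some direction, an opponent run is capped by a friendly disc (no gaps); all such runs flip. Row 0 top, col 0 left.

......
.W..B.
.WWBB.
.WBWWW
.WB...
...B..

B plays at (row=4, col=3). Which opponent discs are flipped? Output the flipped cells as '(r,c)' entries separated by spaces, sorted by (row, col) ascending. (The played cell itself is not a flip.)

Dir NW: first cell 'B' (not opp) -> no flip
Dir N: opp run (3,3) capped by B -> flip
Dir NE: opp run (3,4), next='.' -> no flip
Dir W: first cell 'B' (not opp) -> no flip
Dir E: first cell '.' (not opp) -> no flip
Dir SW: first cell '.' (not opp) -> no flip
Dir S: first cell 'B' (not opp) -> no flip
Dir SE: first cell '.' (not opp) -> no flip

Answer: (3,3)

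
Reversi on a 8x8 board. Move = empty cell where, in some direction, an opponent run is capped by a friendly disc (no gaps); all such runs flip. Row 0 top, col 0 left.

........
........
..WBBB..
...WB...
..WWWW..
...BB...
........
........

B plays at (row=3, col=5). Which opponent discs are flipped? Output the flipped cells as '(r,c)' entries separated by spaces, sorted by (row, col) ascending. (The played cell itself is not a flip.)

Answer: (4,4)

Derivation:
Dir NW: first cell 'B' (not opp) -> no flip
Dir N: first cell 'B' (not opp) -> no flip
Dir NE: first cell '.' (not opp) -> no flip
Dir W: first cell 'B' (not opp) -> no flip
Dir E: first cell '.' (not opp) -> no flip
Dir SW: opp run (4,4) capped by B -> flip
Dir S: opp run (4,5), next='.' -> no flip
Dir SE: first cell '.' (not opp) -> no flip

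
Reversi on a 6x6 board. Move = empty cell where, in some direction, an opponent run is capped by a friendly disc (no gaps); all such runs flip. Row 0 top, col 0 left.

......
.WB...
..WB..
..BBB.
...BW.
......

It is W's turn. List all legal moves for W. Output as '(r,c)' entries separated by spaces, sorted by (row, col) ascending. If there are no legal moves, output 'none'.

(0,1): no bracket -> illegal
(0,2): flips 1 -> legal
(0,3): no bracket -> illegal
(1,3): flips 1 -> legal
(1,4): no bracket -> illegal
(2,1): no bracket -> illegal
(2,4): flips 2 -> legal
(2,5): no bracket -> illegal
(3,1): no bracket -> illegal
(3,5): no bracket -> illegal
(4,1): no bracket -> illegal
(4,2): flips 2 -> legal
(4,5): no bracket -> illegal
(5,2): no bracket -> illegal
(5,3): no bracket -> illegal
(5,4): no bracket -> illegal

Answer: (0,2) (1,3) (2,4) (4,2)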